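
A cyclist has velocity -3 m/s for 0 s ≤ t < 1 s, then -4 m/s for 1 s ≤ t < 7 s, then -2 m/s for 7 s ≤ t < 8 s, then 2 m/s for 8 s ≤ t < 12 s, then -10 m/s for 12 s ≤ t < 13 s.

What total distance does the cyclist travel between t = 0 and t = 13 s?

Distance (not displacement) is the total path length: add the absolute areas under v-t.
0–1 s: |-3| × 1 = 3 m
1–7 s: |-4| × 6 = 24 m
7–8 s: |-2| × 1 = 2 m
8–12 s: |2| × 4 = 8 m
12–13 s: |-10| × 1 = 10 m
Total distance = 47 m

47 m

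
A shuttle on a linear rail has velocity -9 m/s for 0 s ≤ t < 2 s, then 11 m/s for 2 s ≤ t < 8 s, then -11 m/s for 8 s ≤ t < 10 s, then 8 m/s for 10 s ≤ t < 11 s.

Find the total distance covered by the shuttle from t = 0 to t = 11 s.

114 m

Total distance travelled is ∫|v| dt — sum the magnitudes of each area piece.
0–2 s: |-9| × 2 = 18 m
2–8 s: |11| × 6 = 66 m
8–10 s: |-11| × 2 = 22 m
10–11 s: |8| × 1 = 8 m
Total distance = 114 m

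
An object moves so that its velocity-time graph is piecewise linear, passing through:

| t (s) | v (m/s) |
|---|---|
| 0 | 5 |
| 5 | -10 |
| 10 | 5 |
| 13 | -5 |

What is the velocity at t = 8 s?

On 5–10 s the graph is linear from -10 to 5 m/s: v(8) = -10 + (5 − -10)·(8 − 5)/(10 − 5) = -1 m/s.

-1 m/s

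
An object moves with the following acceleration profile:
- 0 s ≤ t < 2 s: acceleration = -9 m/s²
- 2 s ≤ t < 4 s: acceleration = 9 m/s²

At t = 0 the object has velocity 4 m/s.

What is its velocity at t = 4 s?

4 m/s

Δv equals the area under the a-t graph; then v = v₀ + Δv.
0–2 s: -9 × 2 = -18 m/s
2–4 s: 9 × 2 = 18 m/s
Δv = 0 m/s, so v(4) = 4 + (0) = 4 m/s.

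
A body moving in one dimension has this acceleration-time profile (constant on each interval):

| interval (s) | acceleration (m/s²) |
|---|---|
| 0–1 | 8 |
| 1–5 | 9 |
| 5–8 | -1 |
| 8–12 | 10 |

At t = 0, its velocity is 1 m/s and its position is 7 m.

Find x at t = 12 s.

498.5 m

On each constant-a segment, Δv = aΔt and Δx = v₀Δt + ½aΔt²; chain segment to segment.
0–1 s: v starts 1 m/s; Δx = 1·1 + ½·8·1² = 5 m; v ends 9 m/s.
1–5 s: v starts 9 m/s; Δx = 9·4 + ½·9·4² = 108 m; v ends 45 m/s.
5–8 s: v starts 45 m/s; Δx = 45·3 + ½·-1·3² = 130.5 m; v ends 42 m/s.
8–12 s: v starts 42 m/s; Δx = 42·4 + ½·10·4² = 248 m; v ends 82 m/s.
x(12) = 7 + Σ Δx = 498.5 m.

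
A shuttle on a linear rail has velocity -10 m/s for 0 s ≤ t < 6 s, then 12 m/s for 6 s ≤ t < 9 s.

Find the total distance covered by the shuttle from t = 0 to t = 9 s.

96 m

Total distance travelled is ∫|v| dt — sum the magnitudes of each area piece.
0–6 s: |-10| × 6 = 60 m
6–9 s: |12| × 3 = 36 m
Total distance = 96 m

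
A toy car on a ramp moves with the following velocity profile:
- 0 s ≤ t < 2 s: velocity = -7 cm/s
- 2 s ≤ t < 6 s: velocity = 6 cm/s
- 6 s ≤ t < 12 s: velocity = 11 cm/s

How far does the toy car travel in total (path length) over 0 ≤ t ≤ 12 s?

Total distance travelled is ∫|v| dt — sum the magnitudes of each area piece.
0–2 s: |-7| × 2 = 14 cm
2–6 s: |6| × 4 = 24 cm
6–12 s: |11| × 6 = 66 cm
Total distance = 104 cm

104 cm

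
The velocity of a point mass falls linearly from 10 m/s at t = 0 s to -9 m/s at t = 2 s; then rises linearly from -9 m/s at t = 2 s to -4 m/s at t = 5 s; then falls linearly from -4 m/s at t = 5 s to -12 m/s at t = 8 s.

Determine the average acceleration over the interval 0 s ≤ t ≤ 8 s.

-2.75 m/s²

Average acceleration = Δv/Δt = (-12 − 10)/(8 − 0) = -2.75 m/s².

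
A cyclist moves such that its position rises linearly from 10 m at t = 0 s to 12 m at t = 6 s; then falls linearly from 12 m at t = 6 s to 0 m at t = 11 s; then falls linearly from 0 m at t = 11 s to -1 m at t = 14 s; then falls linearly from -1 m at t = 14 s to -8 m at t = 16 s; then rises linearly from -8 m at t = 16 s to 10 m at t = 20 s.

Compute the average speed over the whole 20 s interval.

Average speed = (total path length)/(elapsed time); on a piecewise-linear x-t graph the path length is Σ|Δx|.
0–6 s: |Δx| = |12 − 10| = 2 m
6–11 s: |Δx| = |0 − 12| = 12 m
11–14 s: |Δx| = |-1 − 0| = 1 m
14–16 s: |Δx| = |-8 − -1| = 7 m
16–20 s: |Δx| = |10 − -8| = 18 m
Total path = 40 m; average speed = 40/20 = 2 m/s.

2 m/s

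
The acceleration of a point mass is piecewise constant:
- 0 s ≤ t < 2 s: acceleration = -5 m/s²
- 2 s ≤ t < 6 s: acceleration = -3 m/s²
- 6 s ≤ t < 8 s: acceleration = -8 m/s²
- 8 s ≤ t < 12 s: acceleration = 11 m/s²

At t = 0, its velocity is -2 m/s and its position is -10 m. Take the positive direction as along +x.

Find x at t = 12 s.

-232 m

On each constant-a segment, Δv = aΔt and Δx = v₀Δt + ½aΔt²; chain segment to segment.
0–2 s: v starts -2 m/s; Δx = -2·2 + ½·-5·2² = -14 m; v ends -12 m/s.
2–6 s: v starts -12 m/s; Δx = -12·4 + ½·-3·4² = -72 m; v ends -24 m/s.
6–8 s: v starts -24 m/s; Δx = -24·2 + ½·-8·2² = -64 m; v ends -40 m/s.
8–12 s: v starts -40 m/s; Δx = -40·4 + ½·11·4² = -72 m; v ends 4 m/s.
x(12) = -10 + Σ Δx = -232 m.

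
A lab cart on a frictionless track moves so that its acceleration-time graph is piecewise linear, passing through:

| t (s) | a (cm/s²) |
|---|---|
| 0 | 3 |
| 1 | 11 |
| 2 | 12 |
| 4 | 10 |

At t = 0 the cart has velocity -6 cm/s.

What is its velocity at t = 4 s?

Δv equals the area under the a-t graph; then v = v₀ + Δv.
0–1 s: ½(3 + 11)(1) = 7 cm/s
1–2 s: ½(11 + 12)(1) = 11.5 cm/s
2–4 s: ½(12 + 10)(2) = 22 cm/s
Δv = 40.5 cm/s, so v(4) = -6 + (40.5) = 34.5 cm/s.

34.5 cm/s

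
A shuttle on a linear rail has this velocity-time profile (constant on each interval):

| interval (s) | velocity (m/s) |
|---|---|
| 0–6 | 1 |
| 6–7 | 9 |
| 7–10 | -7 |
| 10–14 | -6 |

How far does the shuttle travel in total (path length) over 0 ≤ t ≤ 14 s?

60 m

Total distance travelled is ∫|v| dt — sum the magnitudes of each area piece.
0–6 s: |1| × 6 = 6 m
6–7 s: |9| × 1 = 9 m
7–10 s: |-7| × 3 = 21 m
10–14 s: |-6| × 4 = 24 m
Total distance = 60 m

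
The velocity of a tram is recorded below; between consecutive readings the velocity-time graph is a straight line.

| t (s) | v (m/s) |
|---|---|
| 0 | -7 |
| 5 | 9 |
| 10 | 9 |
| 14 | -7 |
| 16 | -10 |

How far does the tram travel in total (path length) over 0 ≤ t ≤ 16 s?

98.5625 m

Total distance travelled is ∫|v| dt — sum the magnitudes of each area piece.
0–5 s: v = 0 at t = 2.1875 s; triangle areas 7.65625 + 12.65625 = 20.3125 m
5–10 s: |9| × 5 = 45 m
10–14 s: v = 0 at t = 12.25 s; triangle areas 10.125 + 6.125 = 16.25 m
14–16 s: |½(-7 + -10)(2)| = 17 m
Total distance = 98.5625 m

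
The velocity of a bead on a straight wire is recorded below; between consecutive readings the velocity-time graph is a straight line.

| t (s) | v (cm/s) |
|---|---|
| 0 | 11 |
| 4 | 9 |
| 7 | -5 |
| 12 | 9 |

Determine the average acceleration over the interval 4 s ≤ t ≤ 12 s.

Average acceleration = Δv/Δt = (9 − 9)/(12 − 4) = 0 cm/s².

0 cm/s²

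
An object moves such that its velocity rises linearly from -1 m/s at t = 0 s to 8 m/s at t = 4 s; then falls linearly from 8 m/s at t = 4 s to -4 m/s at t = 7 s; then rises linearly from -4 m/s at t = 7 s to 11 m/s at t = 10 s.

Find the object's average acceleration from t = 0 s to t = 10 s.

Average acceleration = Δv/Δt = (11 − -1)/(10 − 0) = 1.2 m/s².

1.2 m/s²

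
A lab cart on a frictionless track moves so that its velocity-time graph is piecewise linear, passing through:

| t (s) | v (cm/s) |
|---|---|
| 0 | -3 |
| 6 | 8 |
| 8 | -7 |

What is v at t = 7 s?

0.5 cm/s

On 6–8 s the graph is linear from 8 to -7 cm/s: v(7) = 8 + (-7 − 8)·(7 − 6)/(8 − 6) = 0.5 cm/s.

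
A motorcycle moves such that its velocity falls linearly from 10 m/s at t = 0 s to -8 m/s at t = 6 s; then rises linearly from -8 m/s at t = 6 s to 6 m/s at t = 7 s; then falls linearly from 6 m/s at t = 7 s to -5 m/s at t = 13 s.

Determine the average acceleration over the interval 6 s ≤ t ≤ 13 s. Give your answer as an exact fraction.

3/7 m/s²

Average acceleration = Δv/Δt = (-5 − -8)/(13 − 6) = 3/7 m/s².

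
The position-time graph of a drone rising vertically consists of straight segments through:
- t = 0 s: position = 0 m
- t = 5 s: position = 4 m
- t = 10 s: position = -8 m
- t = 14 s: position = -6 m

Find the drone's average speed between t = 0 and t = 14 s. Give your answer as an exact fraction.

Average speed = (total path length)/(elapsed time); on a piecewise-linear x-t graph the path length is Σ|Δx|.
0–5 s: |Δx| = |4 − 0| = 4 m
5–10 s: |Δx| = |-8 − 4| = 12 m
10–14 s: |Δx| = |-6 − -8| = 2 m
Total path = 18 m; average speed = 18/14 = 9/7 m/s.

9/7 m/s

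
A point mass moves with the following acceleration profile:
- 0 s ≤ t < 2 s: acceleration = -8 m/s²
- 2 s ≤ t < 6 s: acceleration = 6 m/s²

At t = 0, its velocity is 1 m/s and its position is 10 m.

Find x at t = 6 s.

On each constant-a segment, Δv = aΔt and Δx = v₀Δt + ½aΔt²; chain segment to segment.
0–2 s: v starts 1 m/s; Δx = 1·2 + ½·-8·2² = -14 m; v ends -15 m/s.
2–6 s: v starts -15 m/s; Δx = -15·4 + ½·6·4² = -12 m; v ends 9 m/s.
x(6) = 10 + Σ Δx = -16 m.

-16 m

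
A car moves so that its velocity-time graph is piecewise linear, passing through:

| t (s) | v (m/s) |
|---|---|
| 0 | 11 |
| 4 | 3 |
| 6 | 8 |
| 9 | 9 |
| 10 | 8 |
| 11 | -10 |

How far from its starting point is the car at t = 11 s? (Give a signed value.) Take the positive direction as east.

72 m

Net displacement equals the area under the velocity-time graph (areas below the axis count negative).
0–4 s: ½(11 + 3)(4) = 28 m
4–6 s: ½(3 + 8)(2) = 11 m
6–9 s: ½(8 + 9)(3) = 25.5 m
9–10 s: ½(9 + 8)(1) = 8.5 m
10–11 s: ½(8 + -10)(1) = -1 m
Net displacement = 72 m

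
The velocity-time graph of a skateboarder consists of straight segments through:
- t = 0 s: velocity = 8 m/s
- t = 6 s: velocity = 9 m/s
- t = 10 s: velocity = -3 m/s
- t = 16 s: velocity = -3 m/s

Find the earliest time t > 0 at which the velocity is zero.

v changes sign on 6–10 s (from 9 to -3); the graph is linear there, so v = 0 at t = 6 + (-9)·(10 − 6)/(-3 − 9) = 9 s.

t = 9 s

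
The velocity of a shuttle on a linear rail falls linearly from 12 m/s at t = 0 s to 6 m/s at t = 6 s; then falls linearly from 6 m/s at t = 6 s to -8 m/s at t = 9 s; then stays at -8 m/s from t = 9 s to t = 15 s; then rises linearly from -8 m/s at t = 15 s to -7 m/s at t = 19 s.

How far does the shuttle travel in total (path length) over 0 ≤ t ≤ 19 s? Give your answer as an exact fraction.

999/7 m

Total distance travelled is ∫|v| dt — sum the magnitudes of each area piece.
0–6 s: |½(12 + 6)(6)| = 54 m
6–9 s: v = 0 at t = 51/7 s; triangle areas 27/7 + 48/7 = 75/7 m
9–15 s: |-8| × 6 = 48 m
15–19 s: |½(-8 + -7)(4)| = 30 m
Total distance = 999/7 m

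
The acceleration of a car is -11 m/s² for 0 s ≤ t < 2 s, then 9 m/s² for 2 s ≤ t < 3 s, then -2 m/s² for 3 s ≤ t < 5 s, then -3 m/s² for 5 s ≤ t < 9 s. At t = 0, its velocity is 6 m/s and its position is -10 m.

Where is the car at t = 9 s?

-117.5 m

On each constant-a segment, Δv = aΔt and Δx = v₀Δt + ½aΔt²; chain segment to segment.
0–2 s: v starts 6 m/s; Δx = 6·2 + ½·-11·2² = -10 m; v ends -16 m/s.
2–3 s: v starts -16 m/s; Δx = -16·1 + ½·9·1² = -11.5 m; v ends -7 m/s.
3–5 s: v starts -7 m/s; Δx = -7·2 + ½·-2·2² = -18 m; v ends -11 m/s.
5–9 s: v starts -11 m/s; Δx = -11·4 + ½·-3·4² = -68 m; v ends -23 m/s.
x(9) = -10 + Σ Δx = -117.5 m.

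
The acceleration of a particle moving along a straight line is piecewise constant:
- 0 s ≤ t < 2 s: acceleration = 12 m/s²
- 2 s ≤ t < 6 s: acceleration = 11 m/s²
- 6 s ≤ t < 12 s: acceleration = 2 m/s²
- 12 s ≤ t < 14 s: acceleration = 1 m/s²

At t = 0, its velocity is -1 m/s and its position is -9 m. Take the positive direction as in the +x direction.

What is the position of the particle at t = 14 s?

791 m

On each constant-a segment, Δv = aΔt and Δx = v₀Δt + ½aΔt²; chain segment to segment.
0–2 s: v starts -1 m/s; Δx = -1·2 + ½·12·2² = 22 m; v ends 23 m/s.
2–6 s: v starts 23 m/s; Δx = 23·4 + ½·11·4² = 180 m; v ends 67 m/s.
6–12 s: v starts 67 m/s; Δx = 67·6 + ½·2·6² = 438 m; v ends 79 m/s.
12–14 s: v starts 79 m/s; Δx = 79·2 + ½·1·2² = 160 m; v ends 81 m/s.
x(14) = -9 + Σ Δx = 791 m.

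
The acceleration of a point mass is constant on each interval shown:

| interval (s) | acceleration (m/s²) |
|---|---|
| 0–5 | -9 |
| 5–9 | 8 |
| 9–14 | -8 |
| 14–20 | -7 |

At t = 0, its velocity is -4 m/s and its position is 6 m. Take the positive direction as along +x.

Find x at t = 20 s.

-911.5 m

On each constant-a segment, Δv = aΔt and Δx = v₀Δt + ½aΔt²; chain segment to segment.
0–5 s: v starts -4 m/s; Δx = -4·5 + ½·-9·5² = -132.5 m; v ends -49 m/s.
5–9 s: v starts -49 m/s; Δx = -49·4 + ½·8·4² = -132 m; v ends -17 m/s.
9–14 s: v starts -17 m/s; Δx = -17·5 + ½·-8·5² = -185 m; v ends -57 m/s.
14–20 s: v starts -57 m/s; Δx = -57·6 + ½·-7·6² = -468 m; v ends -99 m/s.
x(20) = 6 + Σ Δx = -911.5 m.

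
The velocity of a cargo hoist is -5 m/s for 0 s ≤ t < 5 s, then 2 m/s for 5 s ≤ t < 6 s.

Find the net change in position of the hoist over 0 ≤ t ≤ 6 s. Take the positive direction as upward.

-23 m

Net displacement equals the area under the velocity-time graph (areas below the axis count negative).
0–5 s: -5 × 5 = -25 m
5–6 s: 2 × 1 = 2 m
Net displacement = -23 m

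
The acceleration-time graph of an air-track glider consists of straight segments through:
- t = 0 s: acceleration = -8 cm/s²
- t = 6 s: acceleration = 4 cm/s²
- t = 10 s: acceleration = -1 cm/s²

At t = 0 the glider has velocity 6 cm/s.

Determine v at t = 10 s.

0 cm/s

Δv equals the area under the a-t graph; then v = v₀ + Δv.
0–6 s: ½(-8 + 4)(6) = -12 cm/s
6–10 s: ½(4 + -1)(4) = 6 cm/s
Δv = -6 cm/s, so v(10) = 6 + (-6) = 0 cm/s.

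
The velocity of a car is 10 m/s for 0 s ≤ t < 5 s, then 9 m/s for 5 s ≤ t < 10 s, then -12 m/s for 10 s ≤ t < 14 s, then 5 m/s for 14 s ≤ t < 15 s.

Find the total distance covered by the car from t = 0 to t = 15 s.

Total distance travelled is ∫|v| dt — sum the magnitudes of each area piece.
0–5 s: |10| × 5 = 50 m
5–10 s: |9| × 5 = 45 m
10–14 s: |-12| × 4 = 48 m
14–15 s: |5| × 1 = 5 m
Total distance = 148 m

148 m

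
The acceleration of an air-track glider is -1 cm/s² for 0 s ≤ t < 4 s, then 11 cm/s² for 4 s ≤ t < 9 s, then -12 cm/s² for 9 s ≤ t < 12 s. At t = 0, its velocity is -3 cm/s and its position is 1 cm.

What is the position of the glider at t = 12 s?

On each constant-a segment, Δv = aΔt and Δx = v₀Δt + ½aΔt²; chain segment to segment.
0–4 s: v starts -3 cm/s; Δx = -3·4 + ½·-1·4² = -20 cm; v ends -7 cm/s.
4–9 s: v starts -7 cm/s; Δx = -7·5 + ½·11·5² = 102.5 cm; v ends 48 cm/s.
9–12 s: v starts 48 cm/s; Δx = 48·3 + ½·-12·3² = 90 cm; v ends 12 cm/s.
x(12) = 1 + Σ Δx = 173.5 cm.

173.5 cm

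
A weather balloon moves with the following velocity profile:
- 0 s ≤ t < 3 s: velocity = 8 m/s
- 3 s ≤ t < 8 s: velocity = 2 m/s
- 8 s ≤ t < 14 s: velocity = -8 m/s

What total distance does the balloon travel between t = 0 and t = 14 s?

82 m

Total distance travelled is ∫|v| dt — sum the magnitudes of each area piece.
0–3 s: |8| × 3 = 24 m
3–8 s: |2| × 5 = 10 m
8–14 s: |-8| × 6 = 48 m
Total distance = 82 m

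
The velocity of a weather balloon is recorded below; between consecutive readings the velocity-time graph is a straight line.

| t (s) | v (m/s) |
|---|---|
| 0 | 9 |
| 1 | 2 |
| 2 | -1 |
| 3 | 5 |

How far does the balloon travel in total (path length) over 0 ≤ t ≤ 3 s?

Total distance travelled is ∫|v| dt — sum the magnitudes of each area piece.
0–1 s: |½(9 + 2)(1)| = 5.5 m
1–2 s: v = 0 at t = 5/3 s; triangle areas 2/3 + 1/6 = 5/6 m
2–3 s: v = 0 at t = 13/6 s; triangle areas 1/12 + 25/12 = 13/6 m
Total distance = 8.5 m

8.5 m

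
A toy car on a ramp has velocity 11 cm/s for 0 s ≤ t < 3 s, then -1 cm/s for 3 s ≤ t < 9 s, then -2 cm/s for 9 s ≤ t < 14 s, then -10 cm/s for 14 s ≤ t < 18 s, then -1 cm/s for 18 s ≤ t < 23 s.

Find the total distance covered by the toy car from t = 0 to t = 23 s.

94 cm

Distance (not displacement) is the total path length: add the absolute areas under v-t.
0–3 s: |11| × 3 = 33 cm
3–9 s: |-1| × 6 = 6 cm
9–14 s: |-2| × 5 = 10 cm
14–18 s: |-10| × 4 = 40 cm
18–23 s: |-1| × 5 = 5 cm
Total distance = 94 cm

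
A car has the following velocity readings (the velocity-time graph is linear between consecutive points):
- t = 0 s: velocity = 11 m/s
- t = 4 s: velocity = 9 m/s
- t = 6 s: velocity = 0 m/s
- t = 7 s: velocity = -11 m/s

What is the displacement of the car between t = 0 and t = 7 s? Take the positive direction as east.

Displacement is the signed area under the v-t curve.
0–4 s: ½(11 + 9)(4) = 40 m
4–6 s: ½(9 + 0)(2) = 9 m
6–7 s: ½(0 + -11)(1) = -5.5 m
Net displacement = 43.5 m

43.5 m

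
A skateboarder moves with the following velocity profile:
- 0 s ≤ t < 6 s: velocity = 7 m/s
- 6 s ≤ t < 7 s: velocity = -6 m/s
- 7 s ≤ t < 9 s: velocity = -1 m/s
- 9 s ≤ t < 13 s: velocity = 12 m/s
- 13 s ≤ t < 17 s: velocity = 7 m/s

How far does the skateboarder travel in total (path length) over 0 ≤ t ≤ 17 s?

Total distance travelled is ∫|v| dt — sum the magnitudes of each area piece.
0–6 s: |7| × 6 = 42 m
6–7 s: |-6| × 1 = 6 m
7–9 s: |-1| × 2 = 2 m
9–13 s: |12| × 4 = 48 m
13–17 s: |7| × 4 = 28 m
Total distance = 126 m

126 m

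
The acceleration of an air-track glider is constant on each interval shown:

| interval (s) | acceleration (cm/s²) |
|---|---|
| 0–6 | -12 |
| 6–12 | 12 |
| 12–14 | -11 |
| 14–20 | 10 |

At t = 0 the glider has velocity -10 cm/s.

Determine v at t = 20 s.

28 cm/s

Δv equals the area under the a-t graph; then v = v₀ + Δv.
0–6 s: -12 × 6 = -72 cm/s
6–12 s: 12 × 6 = 72 cm/s
12–14 s: -11 × 2 = -22 cm/s
14–20 s: 10 × 6 = 60 cm/s
Δv = 38 cm/s, so v(20) = -10 + (38) = 28 cm/s.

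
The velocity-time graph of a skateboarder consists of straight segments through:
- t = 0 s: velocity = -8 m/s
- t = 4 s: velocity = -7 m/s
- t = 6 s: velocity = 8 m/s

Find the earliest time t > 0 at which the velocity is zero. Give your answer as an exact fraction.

v changes sign on 4–6 s (from -7 to 8); the graph is linear there, so v = 0 at t = 4 + (7)·(6 − 4)/(8 − -7) = 74/15 s.

t = 74/15 s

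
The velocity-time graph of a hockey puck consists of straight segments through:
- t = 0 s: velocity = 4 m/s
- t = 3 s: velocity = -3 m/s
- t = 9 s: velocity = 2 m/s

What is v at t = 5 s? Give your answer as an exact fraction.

On 3–9 s the graph is linear from -3 to 2 m/s: v(5) = -3 + (2 − -3)·(5 − 3)/(9 − 3) = -4/3 m/s.

-4/3 m/s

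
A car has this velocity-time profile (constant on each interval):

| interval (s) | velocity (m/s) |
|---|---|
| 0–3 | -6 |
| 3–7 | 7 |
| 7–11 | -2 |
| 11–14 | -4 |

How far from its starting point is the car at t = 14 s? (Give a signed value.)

Net displacement equals the area under the velocity-time graph (areas below the axis count negative).
0–3 s: -6 × 3 = -18 m
3–7 s: 7 × 4 = 28 m
7–11 s: -2 × 4 = -8 m
11–14 s: -4 × 3 = -12 m
Net displacement = -10 m

-10 m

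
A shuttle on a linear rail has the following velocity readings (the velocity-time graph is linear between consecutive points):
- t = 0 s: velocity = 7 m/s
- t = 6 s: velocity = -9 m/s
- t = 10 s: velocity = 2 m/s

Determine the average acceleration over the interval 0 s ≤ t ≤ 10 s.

Average acceleration = Δv/Δt = (2 − 7)/(10 − 0) = -0.5 m/s².

-0.5 m/s²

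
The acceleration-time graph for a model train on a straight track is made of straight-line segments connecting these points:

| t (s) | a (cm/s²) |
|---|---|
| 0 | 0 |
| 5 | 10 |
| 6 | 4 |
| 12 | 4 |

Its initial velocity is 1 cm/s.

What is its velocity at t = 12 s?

Δv equals the area under the a-t graph; then v = v₀ + Δv.
0–5 s: ½(0 + 10)(5) = 25 cm/s
5–6 s: ½(10 + 4)(1) = 7 cm/s
6–12 s: 4 × 6 = 24 cm/s
Δv = 56 cm/s, so v(12) = 1 + (56) = 57 cm/s.

57 cm/s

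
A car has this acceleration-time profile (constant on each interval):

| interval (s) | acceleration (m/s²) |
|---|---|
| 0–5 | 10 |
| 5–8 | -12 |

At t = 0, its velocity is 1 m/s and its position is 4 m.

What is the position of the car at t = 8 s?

233 m

On each constant-a segment, Δv = aΔt and Δx = v₀Δt + ½aΔt²; chain segment to segment.
0–5 s: v starts 1 m/s; Δx = 1·5 + ½·10·5² = 130 m; v ends 51 m/s.
5–8 s: v starts 51 m/s; Δx = 51·3 + ½·-12·3² = 99 m; v ends 15 m/s.
x(8) = 4 + Σ Δx = 233 m.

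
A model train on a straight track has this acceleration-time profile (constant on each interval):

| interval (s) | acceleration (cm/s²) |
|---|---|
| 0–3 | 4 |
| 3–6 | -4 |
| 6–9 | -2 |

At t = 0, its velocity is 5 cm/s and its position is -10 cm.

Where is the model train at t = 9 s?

62 cm

On each constant-a segment, Δv = aΔt and Δx = v₀Δt + ½aΔt²; chain segment to segment.
0–3 s: v starts 5 cm/s; Δx = 5·3 + ½·4·3² = 33 cm; v ends 17 cm/s.
3–6 s: v starts 17 cm/s; Δx = 17·3 + ½·-4·3² = 33 cm; v ends 5 cm/s.
6–9 s: v starts 5 cm/s; Δx = 5·3 + ½·-2·3² = 6 cm; v ends -1 cm/s.
x(9) = -10 + Σ Δx = 62 cm.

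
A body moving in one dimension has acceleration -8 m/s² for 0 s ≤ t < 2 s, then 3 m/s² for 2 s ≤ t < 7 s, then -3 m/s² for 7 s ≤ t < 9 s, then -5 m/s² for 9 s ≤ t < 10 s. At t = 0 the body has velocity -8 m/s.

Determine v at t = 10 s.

Δv equals the area under the a-t graph; then v = v₀ + Δv.
0–2 s: -8 × 2 = -16 m/s
2–7 s: 3 × 5 = 15 m/s
7–9 s: -3 × 2 = -6 m/s
9–10 s: -5 × 1 = -5 m/s
Δv = -12 m/s, so v(10) = -8 + (-12) = -20 m/s.

-20 m/s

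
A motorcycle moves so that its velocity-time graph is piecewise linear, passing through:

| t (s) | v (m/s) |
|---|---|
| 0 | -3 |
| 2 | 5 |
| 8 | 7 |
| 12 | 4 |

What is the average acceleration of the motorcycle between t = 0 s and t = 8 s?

Average acceleration = Δv/Δt = (7 − -3)/(8 − 0) = 1.25 m/s².

1.25 m/s²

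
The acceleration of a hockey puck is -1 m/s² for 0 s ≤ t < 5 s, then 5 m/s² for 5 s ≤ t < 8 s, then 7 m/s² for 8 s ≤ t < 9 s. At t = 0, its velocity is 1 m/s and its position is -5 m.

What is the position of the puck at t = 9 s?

12.5 m

On each constant-a segment, Δv = aΔt and Δx = v₀Δt + ½aΔt²; chain segment to segment.
0–5 s: v starts 1 m/s; Δx = 1·5 + ½·-1·5² = -7.5 m; v ends -4 m/s.
5–8 s: v starts -4 m/s; Δx = -4·3 + ½·5·3² = 10.5 m; v ends 11 m/s.
8–9 s: v starts 11 m/s; Δx = 11·1 + ½·7·1² = 14.5 m; v ends 18 m/s.
x(9) = -5 + Σ Δx = 12.5 m.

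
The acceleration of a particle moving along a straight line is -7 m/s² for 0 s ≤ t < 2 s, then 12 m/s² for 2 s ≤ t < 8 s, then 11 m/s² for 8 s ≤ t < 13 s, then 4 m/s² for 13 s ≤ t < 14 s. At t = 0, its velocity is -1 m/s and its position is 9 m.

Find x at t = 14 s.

655.5 m

On each constant-a segment, Δv = aΔt and Δx = v₀Δt + ½aΔt²; chain segment to segment.
0–2 s: v starts -1 m/s; Δx = -1·2 + ½·-7·2² = -16 m; v ends -15 m/s.
2–8 s: v starts -15 m/s; Δx = -15·6 + ½·12·6² = 126 m; v ends 57 m/s.
8–13 s: v starts 57 m/s; Δx = 57·5 + ½·11·5² = 422.5 m; v ends 112 m/s.
13–14 s: v starts 112 m/s; Δx = 112·1 + ½·4·1² = 114 m; v ends 116 m/s.
x(14) = 9 + Σ Δx = 655.5 m.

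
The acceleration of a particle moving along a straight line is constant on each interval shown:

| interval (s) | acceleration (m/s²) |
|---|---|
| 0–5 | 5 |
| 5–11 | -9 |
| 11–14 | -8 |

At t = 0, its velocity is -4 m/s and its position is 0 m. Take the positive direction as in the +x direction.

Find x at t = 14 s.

On each constant-a segment, Δv = aΔt and Δx = v₀Δt + ½aΔt²; chain segment to segment.
0–5 s: v starts -4 m/s; Δx = -4·5 + ½·5·5² = 42.5 m; v ends 21 m/s.
5–11 s: v starts 21 m/s; Δx = 21·6 + ½·-9·6² = -36 m; v ends -33 m/s.
11–14 s: v starts -33 m/s; Δx = -33·3 + ½·-8·3² = -135 m; v ends -57 m/s.
x(14) = 0 + Σ Δx = -128.5 m.

-128.5 m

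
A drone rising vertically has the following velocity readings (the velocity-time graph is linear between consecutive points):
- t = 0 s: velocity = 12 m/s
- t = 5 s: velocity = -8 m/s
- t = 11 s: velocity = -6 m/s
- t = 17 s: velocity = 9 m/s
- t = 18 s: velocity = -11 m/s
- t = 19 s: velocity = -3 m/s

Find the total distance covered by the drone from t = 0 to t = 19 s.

103.45 m

Distance (not displacement) is the total path length: add the absolute areas under v-t.
0–5 s: v = 0 at t = 3 s; triangle areas 18 + 8 = 26 m
5–11 s: |½(-8 + -6)(6)| = 42 m
11–17 s: v = 0 at t = 13.4 s; triangle areas 7.2 + 16.2 = 23.4 m
17–18 s: v = 0 at t = 17.45 s; triangle areas 2.025 + 3.025 = 5.05 m
18–19 s: |½(-11 + -3)(1)| = 7 m
Total distance = 103.45 m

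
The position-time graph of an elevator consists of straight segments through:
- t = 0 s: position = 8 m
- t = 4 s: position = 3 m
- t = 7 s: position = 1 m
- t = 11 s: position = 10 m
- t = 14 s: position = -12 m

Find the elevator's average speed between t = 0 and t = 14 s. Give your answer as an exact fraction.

19/7 m/s

Average speed = (total path length)/(elapsed time); on a piecewise-linear x-t graph the path length is Σ|Δx|.
0–4 s: |Δx| = |3 − 8| = 5 m
4–7 s: |Δx| = |1 − 3| = 2 m
7–11 s: |Δx| = |10 − 1| = 9 m
11–14 s: |Δx| = |-12 − 10| = 22 m
Total path = 38 m; average speed = 38/14 = 19/7 m/s.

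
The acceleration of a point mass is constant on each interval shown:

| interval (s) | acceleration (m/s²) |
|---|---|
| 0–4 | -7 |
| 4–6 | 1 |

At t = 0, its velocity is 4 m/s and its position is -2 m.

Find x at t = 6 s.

-88 m

On each constant-a segment, Δv = aΔt and Δx = v₀Δt + ½aΔt²; chain segment to segment.
0–4 s: v starts 4 m/s; Δx = 4·4 + ½·-7·4² = -40 m; v ends -24 m/s.
4–6 s: v starts -24 m/s; Δx = -24·2 + ½·1·2² = -46 m; v ends -22 m/s.
x(6) = -2 + Σ Δx = -88 m.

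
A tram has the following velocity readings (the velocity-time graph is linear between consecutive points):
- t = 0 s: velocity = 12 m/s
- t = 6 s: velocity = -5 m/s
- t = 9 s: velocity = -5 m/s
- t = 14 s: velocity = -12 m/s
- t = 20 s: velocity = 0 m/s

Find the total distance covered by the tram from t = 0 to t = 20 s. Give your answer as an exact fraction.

Distance (not displacement) is the total path length: add the absolute areas under v-t.
0–6 s: v = 0 at t = 72/17 s; triangle areas 432/17 + 75/17 = 507/17 m
6–9 s: |-5| × 3 = 15 m
9–14 s: |½(-5 + -12)(5)| = 42.5 m
14–20 s: |½(-12 + 0)(6)| = 36 m
Total distance = 4193/34 m

4193/34 m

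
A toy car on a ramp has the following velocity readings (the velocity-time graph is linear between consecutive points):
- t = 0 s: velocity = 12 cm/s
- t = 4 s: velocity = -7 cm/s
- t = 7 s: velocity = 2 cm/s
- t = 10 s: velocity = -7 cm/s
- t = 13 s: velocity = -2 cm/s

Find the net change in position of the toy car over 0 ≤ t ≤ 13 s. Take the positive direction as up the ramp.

Net displacement equals the area under the velocity-time graph (areas below the axis count negative).
0–4 s: ½(12 + -7)(4) = 10 cm
4–7 s: ½(-7 + 2)(3) = -7.5 cm
7–10 s: ½(2 + -7)(3) = -7.5 cm
10–13 s: ½(-7 + -2)(3) = -13.5 cm
Net displacement = -18.5 cm

-18.5 cm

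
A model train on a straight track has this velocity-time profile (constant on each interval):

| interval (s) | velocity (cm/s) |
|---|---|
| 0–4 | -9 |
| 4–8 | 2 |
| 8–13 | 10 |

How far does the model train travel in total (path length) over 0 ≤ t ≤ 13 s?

Total distance travelled is ∫|v| dt — sum the magnitudes of each area piece.
0–4 s: |-9| × 4 = 36 cm
4–8 s: |2| × 4 = 8 cm
8–13 s: |10| × 5 = 50 cm
Total distance = 94 cm

94 cm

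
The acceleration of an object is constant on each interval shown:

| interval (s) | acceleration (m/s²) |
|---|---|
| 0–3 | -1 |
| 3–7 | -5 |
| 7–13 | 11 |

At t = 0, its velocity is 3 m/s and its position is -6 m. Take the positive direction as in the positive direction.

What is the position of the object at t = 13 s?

On each constant-a segment, Δv = aΔt and Δx = v₀Δt + ½aΔt²; chain segment to segment.
0–3 s: v starts 3 m/s; Δx = 3·3 + ½·-1·3² = 4.5 m; v ends 0 m/s.
3–7 s: v starts 0 m/s; Δx = 0·4 + ½·-5·4² = -40 m; v ends -20 m/s.
7–13 s: v starts -20 m/s; Δx = -20·6 + ½·11·6² = 78 m; v ends 46 m/s.
x(13) = -6 + Σ Δx = 36.5 m.

36.5 m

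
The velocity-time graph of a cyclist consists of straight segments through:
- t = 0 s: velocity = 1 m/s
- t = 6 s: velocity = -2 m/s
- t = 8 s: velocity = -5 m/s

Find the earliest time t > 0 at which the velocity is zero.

t = 2 s

v changes sign on 0–6 s (from 1 to -2); the graph is linear there, so v = 0 at t = 0 + (-1)·(6 − 0)/(-2 − 1) = 2 s.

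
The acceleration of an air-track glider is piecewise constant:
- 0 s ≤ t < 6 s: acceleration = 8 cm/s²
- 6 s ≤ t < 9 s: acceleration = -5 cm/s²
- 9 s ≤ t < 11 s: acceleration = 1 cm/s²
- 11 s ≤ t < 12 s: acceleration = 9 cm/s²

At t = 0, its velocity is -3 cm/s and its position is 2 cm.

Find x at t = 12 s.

On each constant-a segment, Δv = aΔt and Δx = v₀Δt + ½aΔt²; chain segment to segment.
0–6 s: v starts -3 cm/s; Δx = -3·6 + ½·8·6² = 126 cm; v ends 45 cm/s.
6–9 s: v starts 45 cm/s; Δx = 45·3 + ½·-5·3² = 112.5 cm; v ends 30 cm/s.
9–11 s: v starts 30 cm/s; Δx = 30·2 + ½·1·2² = 62 cm; v ends 32 cm/s.
11–12 s: v starts 32 cm/s; Δx = 32·1 + ½·9·1² = 36.5 cm; v ends 41 cm/s.
x(12) = 2 + Σ Δx = 339 cm.

339 cm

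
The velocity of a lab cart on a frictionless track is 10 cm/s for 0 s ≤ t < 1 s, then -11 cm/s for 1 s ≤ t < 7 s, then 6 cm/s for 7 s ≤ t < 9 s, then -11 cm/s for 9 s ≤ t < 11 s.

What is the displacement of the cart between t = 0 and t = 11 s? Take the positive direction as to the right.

-66 cm

Displacement is the signed area under the v-t curve.
0–1 s: 10 × 1 = 10 cm
1–7 s: -11 × 6 = -66 cm
7–9 s: 6 × 2 = 12 cm
9–11 s: -11 × 2 = -22 cm
Net displacement = -66 cm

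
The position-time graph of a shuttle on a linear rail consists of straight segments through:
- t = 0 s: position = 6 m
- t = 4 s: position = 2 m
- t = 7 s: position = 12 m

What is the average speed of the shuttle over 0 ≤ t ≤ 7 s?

Average speed = (total path length)/(elapsed time); on a piecewise-linear x-t graph the path length is Σ|Δx|.
0–4 s: |Δx| = |2 − 6| = 4 m
4–7 s: |Δx| = |12 − 2| = 10 m
Total path = 14 m; average speed = 14/7 = 2 m/s.

2 m/s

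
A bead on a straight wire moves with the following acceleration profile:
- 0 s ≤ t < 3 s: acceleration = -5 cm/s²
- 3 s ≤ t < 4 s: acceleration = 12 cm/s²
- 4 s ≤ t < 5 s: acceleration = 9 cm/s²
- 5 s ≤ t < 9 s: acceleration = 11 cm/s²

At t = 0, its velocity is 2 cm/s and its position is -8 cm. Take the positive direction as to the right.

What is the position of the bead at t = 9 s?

On each constant-a segment, Δv = aΔt and Δx = v₀Δt + ½aΔt²; chain segment to segment.
0–3 s: v starts 2 cm/s; Δx = 2·3 + ½·-5·3² = -16.5 cm; v ends -13 cm/s.
3–4 s: v starts -13 cm/s; Δx = -13·1 + ½·12·1² = -7 cm; v ends -1 cm/s.
4–5 s: v starts -1 cm/s; Δx = -1·1 + ½·9·1² = 3.5 cm; v ends 8 cm/s.
5–9 s: v starts 8 cm/s; Δx = 8·4 + ½·11·4² = 120 cm; v ends 52 cm/s.
x(9) = -8 + Σ Δx = 92 cm.

92 cm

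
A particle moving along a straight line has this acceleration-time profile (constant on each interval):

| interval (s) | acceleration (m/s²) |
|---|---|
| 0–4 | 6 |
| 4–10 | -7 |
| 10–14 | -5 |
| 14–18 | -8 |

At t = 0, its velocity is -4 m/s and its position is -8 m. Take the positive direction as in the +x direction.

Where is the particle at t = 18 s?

-342 m

On each constant-a segment, Δv = aΔt and Δx = v₀Δt + ½aΔt²; chain segment to segment.
0–4 s: v starts -4 m/s; Δx = -4·4 + ½·6·4² = 32 m; v ends 20 m/s.
4–10 s: v starts 20 m/s; Δx = 20·6 + ½·-7·6² = -6 m; v ends -22 m/s.
10–14 s: v starts -22 m/s; Δx = -22·4 + ½·-5·4² = -128 m; v ends -42 m/s.
14–18 s: v starts -42 m/s; Δx = -42·4 + ½·-8·4² = -232 m; v ends -74 m/s.
x(18) = -8 + Σ Δx = -342 m.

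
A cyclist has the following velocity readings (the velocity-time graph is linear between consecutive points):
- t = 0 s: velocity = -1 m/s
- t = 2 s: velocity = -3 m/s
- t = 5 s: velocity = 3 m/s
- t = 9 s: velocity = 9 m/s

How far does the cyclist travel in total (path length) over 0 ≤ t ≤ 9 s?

32.5 m

Total distance travelled is ∫|v| dt — sum the magnitudes of each area piece.
0–2 s: |½(-1 + -3)(2)| = 4 m
2–5 s: v = 0 at t = 3.5 s; triangle areas 2.25 + 2.25 = 4.5 m
5–9 s: |½(3 + 9)(4)| = 24 m
Total distance = 32.5 m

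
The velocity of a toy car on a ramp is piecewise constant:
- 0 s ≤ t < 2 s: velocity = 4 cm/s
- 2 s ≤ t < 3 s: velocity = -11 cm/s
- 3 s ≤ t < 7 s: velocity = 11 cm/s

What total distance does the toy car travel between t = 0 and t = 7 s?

Distance (not displacement) is the total path length: add the absolute areas under v-t.
0–2 s: |4| × 2 = 8 cm
2–3 s: |-11| × 1 = 11 cm
3–7 s: |11| × 4 = 44 cm
Total distance = 63 cm

63 cm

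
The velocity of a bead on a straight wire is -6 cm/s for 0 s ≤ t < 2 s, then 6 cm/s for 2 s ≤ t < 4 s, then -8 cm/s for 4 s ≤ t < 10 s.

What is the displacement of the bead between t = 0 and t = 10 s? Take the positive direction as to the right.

Net displacement equals the area under the velocity-time graph (areas below the axis count negative).
0–2 s: -6 × 2 = -12 cm
2–4 s: 6 × 2 = 12 cm
4–10 s: -8 × 6 = -48 cm
Net displacement = -48 cm

-48 cm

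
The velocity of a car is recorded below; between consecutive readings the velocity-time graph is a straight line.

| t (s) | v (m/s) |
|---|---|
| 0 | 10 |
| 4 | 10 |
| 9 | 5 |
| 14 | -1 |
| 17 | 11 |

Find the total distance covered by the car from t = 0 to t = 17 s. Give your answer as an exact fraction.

Distance (not displacement) is the total path length: add the absolute areas under v-t.
0–4 s: |10| × 4 = 40 m
4–9 s: |½(10 + 5)(5)| = 37.5 m
9–14 s: v = 0 at t = 79/6 s; triangle areas 125/12 + 5/12 = 65/6 m
14–17 s: v = 0 at t = 14.25 s; triangle areas 0.125 + 15.125 = 15.25 m
Total distance = 1243/12 m

1243/12 m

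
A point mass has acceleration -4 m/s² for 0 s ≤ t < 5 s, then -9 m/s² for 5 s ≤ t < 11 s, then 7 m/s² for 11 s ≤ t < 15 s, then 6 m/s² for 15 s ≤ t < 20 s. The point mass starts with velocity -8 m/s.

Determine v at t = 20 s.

Δv equals the area under the a-t graph; then v = v₀ + Δv.
0–5 s: -4 × 5 = -20 m/s
5–11 s: -9 × 6 = -54 m/s
11–15 s: 7 × 4 = 28 m/s
15–20 s: 6 × 5 = 30 m/s
Δv = -16 m/s, so v(20) = -8 + (-16) = -24 m/s.

-24 m/s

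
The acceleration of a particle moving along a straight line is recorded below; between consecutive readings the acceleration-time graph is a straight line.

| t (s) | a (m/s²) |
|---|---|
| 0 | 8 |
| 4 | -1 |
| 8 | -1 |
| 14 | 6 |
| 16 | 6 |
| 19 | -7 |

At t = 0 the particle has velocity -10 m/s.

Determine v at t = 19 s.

Δv equals the area under the a-t graph; then v = v₀ + Δv.
0–4 s: ½(8 + -1)(4) = 14 m/s
4–8 s: -1 × 4 = -4 m/s
8–14 s: ½(-1 + 6)(6) = 15 m/s
14–16 s: 6 × 2 = 12 m/s
16–19 s: ½(6 + -7)(3) = -1.5 m/s
Δv = 35.5 m/s, so v(19) = -10 + (35.5) = 25.5 m/s.

25.5 m/s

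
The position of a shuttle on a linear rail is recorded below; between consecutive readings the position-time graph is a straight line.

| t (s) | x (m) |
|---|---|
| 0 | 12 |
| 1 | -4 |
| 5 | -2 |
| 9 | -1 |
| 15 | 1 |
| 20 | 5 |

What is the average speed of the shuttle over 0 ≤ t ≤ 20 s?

1.25 m/s

Average speed = (total path length)/(elapsed time); on a piecewise-linear x-t graph the path length is Σ|Δx|.
0–1 s: |Δx| = |-4 − 12| = 16 m
1–5 s: |Δx| = |-2 − -4| = 2 m
5–9 s: |Δx| = |-1 − -2| = 1 m
9–15 s: |Δx| = |1 − -1| = 2 m
15–20 s: |Δx| = |5 − 1| = 4 m
Total path = 25 m; average speed = 25/20 = 1.25 m/s.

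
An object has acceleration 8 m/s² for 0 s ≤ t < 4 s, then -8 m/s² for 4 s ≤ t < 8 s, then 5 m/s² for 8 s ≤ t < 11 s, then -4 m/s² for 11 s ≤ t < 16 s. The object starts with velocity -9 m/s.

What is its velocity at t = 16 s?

-14 m/s

Δv equals the area under the a-t graph; then v = v₀ + Δv.
0–4 s: 8 × 4 = 32 m/s
4–8 s: -8 × 4 = -32 m/s
8–11 s: 5 × 3 = 15 m/s
11–16 s: -4 × 5 = -20 m/s
Δv = -5 m/s, so v(16) = -9 + (-5) = -14 m/s.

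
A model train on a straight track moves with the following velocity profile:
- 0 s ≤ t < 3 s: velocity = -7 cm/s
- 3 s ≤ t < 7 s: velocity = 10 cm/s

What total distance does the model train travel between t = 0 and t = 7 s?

Distance (not displacement) is the total path length: add the absolute areas under v-t.
0–3 s: |-7| × 3 = 21 cm
3–7 s: |10| × 4 = 40 cm
Total distance = 61 cm

61 cm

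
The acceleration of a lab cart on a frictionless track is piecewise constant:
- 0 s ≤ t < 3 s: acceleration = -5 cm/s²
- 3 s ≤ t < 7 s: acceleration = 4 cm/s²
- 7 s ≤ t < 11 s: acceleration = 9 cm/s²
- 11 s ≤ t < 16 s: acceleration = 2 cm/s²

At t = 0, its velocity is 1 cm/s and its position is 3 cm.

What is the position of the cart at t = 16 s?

254.5 cm

On each constant-a segment, Δv = aΔt and Δx = v₀Δt + ½aΔt²; chain segment to segment.
0–3 s: v starts 1 cm/s; Δx = 1·3 + ½·-5·3² = -19.5 cm; v ends -14 cm/s.
3–7 s: v starts -14 cm/s; Δx = -14·4 + ½·4·4² = -24 cm; v ends 2 cm/s.
7–11 s: v starts 2 cm/s; Δx = 2·4 + ½·9·4² = 80 cm; v ends 38 cm/s.
11–16 s: v starts 38 cm/s; Δx = 38·5 + ½·2·5² = 215 cm; v ends 48 cm/s.
x(16) = 3 + Σ Δx = 254.5 cm.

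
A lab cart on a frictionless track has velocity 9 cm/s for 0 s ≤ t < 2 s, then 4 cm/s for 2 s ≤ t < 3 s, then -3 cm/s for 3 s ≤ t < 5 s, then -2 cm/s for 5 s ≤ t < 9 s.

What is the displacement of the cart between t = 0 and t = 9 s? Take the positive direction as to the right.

Net displacement equals the area under the velocity-time graph (areas below the axis count negative).
0–2 s: 9 × 2 = 18 cm
2–3 s: 4 × 1 = 4 cm
3–5 s: -3 × 2 = -6 cm
5–9 s: -2 × 4 = -8 cm
Net displacement = 8 cm

8 cm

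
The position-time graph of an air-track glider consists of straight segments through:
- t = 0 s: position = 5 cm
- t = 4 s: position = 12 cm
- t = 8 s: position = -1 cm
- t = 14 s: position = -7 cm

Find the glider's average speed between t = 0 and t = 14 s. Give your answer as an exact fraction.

13/7 cm/s

Average speed = (total path length)/(elapsed time); on a piecewise-linear x-t graph the path length is Σ|Δx|.
0–4 s: |Δx| = |12 − 5| = 7 cm
4–8 s: |Δx| = |-1 − 12| = 13 cm
8–14 s: |Δx| = |-7 − -1| = 6 cm
Total path = 26 cm; average speed = 26/14 = 13/7 cm/s.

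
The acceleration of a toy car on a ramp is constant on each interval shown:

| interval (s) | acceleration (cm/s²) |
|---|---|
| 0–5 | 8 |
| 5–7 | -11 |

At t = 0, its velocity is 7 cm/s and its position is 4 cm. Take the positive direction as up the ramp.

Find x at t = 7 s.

On each constant-a segment, Δv = aΔt and Δx = v₀Δt + ½aΔt²; chain segment to segment.
0–5 s: v starts 7 cm/s; Δx = 7·5 + ½·8·5² = 135 cm; v ends 47 cm/s.
5–7 s: v starts 47 cm/s; Δx = 47·2 + ½·-11·2² = 72 cm; v ends 25 cm/s.
x(7) = 4 + Σ Δx = 211 cm.

211 cm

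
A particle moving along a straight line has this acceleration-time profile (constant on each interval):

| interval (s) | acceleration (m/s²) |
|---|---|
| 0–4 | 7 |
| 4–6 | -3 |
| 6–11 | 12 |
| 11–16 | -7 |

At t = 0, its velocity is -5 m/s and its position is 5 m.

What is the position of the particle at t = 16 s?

On each constant-a segment, Δv = aΔt and Δx = v₀Δt + ½aΔt²; chain segment to segment.
0–4 s: v starts -5 m/s; Δx = -5·4 + ½·7·4² = 36 m; v ends 23 m/s.
4–6 s: v starts 23 m/s; Δx = 23·2 + ½·-3·2² = 40 m; v ends 17 m/s.
6–11 s: v starts 17 m/s; Δx = 17·5 + ½·12·5² = 235 m; v ends 77 m/s.
11–16 s: v starts 77 m/s; Δx = 77·5 + ½·-7·5² = 297.5 m; v ends 42 m/s.
x(16) = 5 + Σ Δx = 613.5 m.

613.5 m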